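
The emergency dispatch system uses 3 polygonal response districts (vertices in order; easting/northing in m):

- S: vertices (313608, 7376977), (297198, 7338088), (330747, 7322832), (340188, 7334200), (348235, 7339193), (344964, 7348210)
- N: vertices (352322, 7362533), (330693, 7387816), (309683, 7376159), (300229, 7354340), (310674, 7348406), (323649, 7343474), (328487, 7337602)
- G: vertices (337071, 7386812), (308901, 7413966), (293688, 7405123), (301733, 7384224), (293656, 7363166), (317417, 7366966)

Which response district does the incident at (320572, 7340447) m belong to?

Cast a ray rightward from (320572, 7340447). For each polygon, the edges (by vertex number in listed order) whose endpoints lie on opposite sides of northing = 7340447, where each meets that height, and whether that is right or left of the point:
S: 1–2 at easting≈298193.4 (left), 5–6 at easting≈347780.1 (right) → 1 crossing.
N: 6–7 at easting≈326143.0 (right), 7–1 at easting≈331206.9 (right) → 2 crossings.
G: no edge straddles that height → 0 crossings.
Only S has an odd count, so the point is inside S.

S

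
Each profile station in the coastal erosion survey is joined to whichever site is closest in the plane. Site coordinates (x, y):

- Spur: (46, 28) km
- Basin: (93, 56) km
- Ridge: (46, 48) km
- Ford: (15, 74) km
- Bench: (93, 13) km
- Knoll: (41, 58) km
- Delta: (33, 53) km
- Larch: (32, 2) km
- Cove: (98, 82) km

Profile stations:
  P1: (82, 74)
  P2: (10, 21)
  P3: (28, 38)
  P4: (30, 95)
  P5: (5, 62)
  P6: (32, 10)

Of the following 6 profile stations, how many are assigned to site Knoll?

0

P1 → Cove
P2 → Larch
P3 → Delta
P4 → Ford
P5 → Ford
P6 → Larch
0 of the 6 go to Knoll.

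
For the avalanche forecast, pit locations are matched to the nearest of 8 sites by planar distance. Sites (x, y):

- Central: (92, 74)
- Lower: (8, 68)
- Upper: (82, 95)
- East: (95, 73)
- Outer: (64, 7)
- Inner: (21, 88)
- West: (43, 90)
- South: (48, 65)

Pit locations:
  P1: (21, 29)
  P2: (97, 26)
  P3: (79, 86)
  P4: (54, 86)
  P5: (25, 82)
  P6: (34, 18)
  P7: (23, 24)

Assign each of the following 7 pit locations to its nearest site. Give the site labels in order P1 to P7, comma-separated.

Lower, Outer, Upper, West, Inner, Outer, Outer

P1 → Lower (d²=1690.00)
P2 → Outer (d²=1450.00)
P3 → Upper (d²=90.00)
P4 → West (d²=137.00)
P5 → Inner (d²=52.00)
P6 → Outer (d²=1021.00)
P7 → Outer (d²=1970.00)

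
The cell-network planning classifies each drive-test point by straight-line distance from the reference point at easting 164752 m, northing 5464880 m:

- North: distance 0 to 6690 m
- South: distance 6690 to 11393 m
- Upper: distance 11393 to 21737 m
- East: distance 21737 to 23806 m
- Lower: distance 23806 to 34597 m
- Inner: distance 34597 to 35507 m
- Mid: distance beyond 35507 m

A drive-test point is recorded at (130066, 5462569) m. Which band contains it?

Distance = √((130066−164752)² + (5462569−5464880)²) = √(1203118596.000 + 5340721.000) = 34762.901 m.
34597 ≤ 34762.901 < 35507 → Inner.

Inner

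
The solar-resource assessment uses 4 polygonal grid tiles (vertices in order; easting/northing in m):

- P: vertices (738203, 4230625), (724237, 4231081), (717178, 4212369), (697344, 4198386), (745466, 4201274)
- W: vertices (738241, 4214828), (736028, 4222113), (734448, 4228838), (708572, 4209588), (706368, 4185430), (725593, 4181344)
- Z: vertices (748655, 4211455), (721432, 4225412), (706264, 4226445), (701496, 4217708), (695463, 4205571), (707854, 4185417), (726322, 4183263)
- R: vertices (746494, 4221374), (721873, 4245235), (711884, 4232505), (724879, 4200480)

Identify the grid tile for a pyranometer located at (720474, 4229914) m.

Cast a ray rightward from (720474, 4229914). For each polygon, the edges (by vertex number in listed order) whose endpoints lie on opposite sides of northing = 4229914, where each meets that height, and whether that is right or left of the point:
P: 2–3 at easting≈723796.8 (right), 5–1 at easting≈738378.9 (right) → 2 crossings.
W: no edge straddles that height → 0 crossings.
Z: no edge straddles that height → 0 crossings.
R: 1–2 at easting≈737682.0 (right), 3–4 at easting≈712935.4 (left) → 1 crossing.
Only R has an odd count, so the point is inside R.

R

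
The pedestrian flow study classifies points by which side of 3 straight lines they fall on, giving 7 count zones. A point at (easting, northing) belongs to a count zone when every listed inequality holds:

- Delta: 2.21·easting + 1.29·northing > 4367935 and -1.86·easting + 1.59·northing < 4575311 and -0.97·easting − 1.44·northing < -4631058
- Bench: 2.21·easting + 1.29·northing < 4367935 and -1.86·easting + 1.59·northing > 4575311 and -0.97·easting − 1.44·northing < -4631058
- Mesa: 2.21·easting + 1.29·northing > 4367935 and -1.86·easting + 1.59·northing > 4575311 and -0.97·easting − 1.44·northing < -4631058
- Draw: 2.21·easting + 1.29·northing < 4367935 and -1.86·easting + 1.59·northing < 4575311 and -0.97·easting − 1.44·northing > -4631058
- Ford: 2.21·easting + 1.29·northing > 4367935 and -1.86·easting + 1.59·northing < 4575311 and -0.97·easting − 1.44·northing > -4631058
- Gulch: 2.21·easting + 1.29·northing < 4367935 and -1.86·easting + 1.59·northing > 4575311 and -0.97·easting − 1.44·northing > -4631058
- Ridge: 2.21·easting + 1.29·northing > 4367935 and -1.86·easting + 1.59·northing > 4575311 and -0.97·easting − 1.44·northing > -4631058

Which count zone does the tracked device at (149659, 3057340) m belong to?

2.21·149659 + 1.29·3057340 = 4274714.990, which is < 4367935
-1.86·149659 + 1.59·3057340 = 4582804.860, which is > 4575311
-0.97·149659 − 1.44·3057340 = -4547738.830, which is > -4631058
This sign pattern matches Gulch.

Gulch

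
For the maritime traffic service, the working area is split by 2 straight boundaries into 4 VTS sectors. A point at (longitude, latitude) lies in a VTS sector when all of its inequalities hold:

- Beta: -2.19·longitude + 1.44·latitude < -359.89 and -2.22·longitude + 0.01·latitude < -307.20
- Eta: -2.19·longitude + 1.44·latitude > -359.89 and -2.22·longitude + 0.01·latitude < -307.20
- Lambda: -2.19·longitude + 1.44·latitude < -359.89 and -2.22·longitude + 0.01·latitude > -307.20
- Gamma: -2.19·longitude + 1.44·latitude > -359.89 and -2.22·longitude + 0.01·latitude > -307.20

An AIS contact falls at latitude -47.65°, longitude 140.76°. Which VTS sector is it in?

Beta

-2.19·140.76 + 1.44·-47.65 = -376.880, which is < -359.89
-2.22·140.76 + 0.01·-47.65 = -312.964, which is < -307.20
This sign pattern matches Beta.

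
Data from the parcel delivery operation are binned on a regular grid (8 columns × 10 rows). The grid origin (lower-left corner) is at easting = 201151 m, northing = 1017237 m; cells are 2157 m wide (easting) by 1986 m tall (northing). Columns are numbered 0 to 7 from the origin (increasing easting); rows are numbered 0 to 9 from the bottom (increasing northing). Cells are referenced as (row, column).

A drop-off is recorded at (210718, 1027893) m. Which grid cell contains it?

Column index: ⌊(210718 − 201151) / 2157⌋ = ⌊4.435⌋ = 4
Row offset from origin: ⌊(1027893 − 1017237) / 1986⌋ = ⌊5.366⌋ = 5 → row 5

(5, 4)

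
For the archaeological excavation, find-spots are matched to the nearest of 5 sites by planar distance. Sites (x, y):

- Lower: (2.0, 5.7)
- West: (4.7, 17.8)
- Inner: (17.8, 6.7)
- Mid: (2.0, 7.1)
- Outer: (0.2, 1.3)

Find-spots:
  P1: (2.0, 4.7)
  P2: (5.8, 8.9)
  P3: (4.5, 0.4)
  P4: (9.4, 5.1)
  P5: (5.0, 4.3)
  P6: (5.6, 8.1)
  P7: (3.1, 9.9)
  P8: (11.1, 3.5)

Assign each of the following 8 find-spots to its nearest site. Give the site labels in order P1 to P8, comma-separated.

Lower, Mid, Outer, Lower, Lower, Mid, Mid, Inner

P1 → Lower (d²=1.00)
P2 → Mid (d²=17.68)
P3 → Outer (d²=19.30)
P4 → Lower (d²=55.12)
P5 → Lower (d²=10.96)
P6 → Mid (d²=13.96)
P7 → Mid (d²=9.05)
P8 → Inner (d²=55.13)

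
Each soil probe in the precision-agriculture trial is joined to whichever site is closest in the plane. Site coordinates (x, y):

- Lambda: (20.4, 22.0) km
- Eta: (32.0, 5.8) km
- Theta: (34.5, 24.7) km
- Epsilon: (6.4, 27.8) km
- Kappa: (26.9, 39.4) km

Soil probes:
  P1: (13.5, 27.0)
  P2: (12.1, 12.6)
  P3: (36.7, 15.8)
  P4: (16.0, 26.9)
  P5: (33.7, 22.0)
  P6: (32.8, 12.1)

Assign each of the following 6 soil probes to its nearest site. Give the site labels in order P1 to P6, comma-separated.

P1 → Epsilon (d²=51.05)
P2 → Lambda (d²=157.25)
P3 → Theta (d²=84.05)
P4 → Lambda (d²=43.37)
P5 → Theta (d²=7.93)
P6 → Eta (d²=40.33)

Epsilon, Lambda, Theta, Lambda, Theta, Eta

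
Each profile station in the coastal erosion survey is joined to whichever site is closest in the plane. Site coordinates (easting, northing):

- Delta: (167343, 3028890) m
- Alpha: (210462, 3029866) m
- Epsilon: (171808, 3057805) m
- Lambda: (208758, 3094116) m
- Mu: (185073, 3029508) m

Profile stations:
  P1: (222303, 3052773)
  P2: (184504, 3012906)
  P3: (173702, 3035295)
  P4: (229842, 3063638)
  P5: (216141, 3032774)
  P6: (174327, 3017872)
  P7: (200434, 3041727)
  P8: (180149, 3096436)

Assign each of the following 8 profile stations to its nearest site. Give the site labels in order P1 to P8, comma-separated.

P1 → Alpha (d²=664939930.00)
P2 → Mu (d²=275950165.00)
P3 → Delta (d²=81460906.00)
P4 → Lambda (d²=1373443540.00)
P5 → Alpha (d²=40707505.00)
P6 → Delta (d²=170172580.00)
P7 → Alpha (d²=241244105.00)
P8 → Lambda (d²=823857281.00)

Alpha, Mu, Delta, Lambda, Alpha, Delta, Alpha, Lambda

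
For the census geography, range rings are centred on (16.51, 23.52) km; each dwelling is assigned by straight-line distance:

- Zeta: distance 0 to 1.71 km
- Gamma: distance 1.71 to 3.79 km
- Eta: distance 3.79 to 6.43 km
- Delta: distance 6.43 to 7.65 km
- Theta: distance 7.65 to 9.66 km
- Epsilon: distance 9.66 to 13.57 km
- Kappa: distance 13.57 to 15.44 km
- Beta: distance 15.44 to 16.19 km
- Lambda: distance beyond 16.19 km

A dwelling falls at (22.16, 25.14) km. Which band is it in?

Distance = √((22.16−16.51)² + (25.14−23.52)²) = √(31.922 + 2.624) = 5.878 km.
3.79 ≤ 5.878 < 6.43 → Eta.

Eta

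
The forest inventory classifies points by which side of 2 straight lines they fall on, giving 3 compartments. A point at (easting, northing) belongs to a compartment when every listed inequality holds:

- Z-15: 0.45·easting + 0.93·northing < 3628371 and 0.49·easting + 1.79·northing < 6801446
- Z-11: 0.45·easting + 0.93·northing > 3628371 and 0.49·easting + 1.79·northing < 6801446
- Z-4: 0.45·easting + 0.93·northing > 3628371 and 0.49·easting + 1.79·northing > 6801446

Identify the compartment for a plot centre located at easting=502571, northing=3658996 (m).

Z-11

0.45·502571 + 0.93·3658996 = 3629023.230, which is > 3628371
0.49·502571 + 1.79·3658996 = 6795862.630, which is < 6801446
This sign pattern matches Z-11.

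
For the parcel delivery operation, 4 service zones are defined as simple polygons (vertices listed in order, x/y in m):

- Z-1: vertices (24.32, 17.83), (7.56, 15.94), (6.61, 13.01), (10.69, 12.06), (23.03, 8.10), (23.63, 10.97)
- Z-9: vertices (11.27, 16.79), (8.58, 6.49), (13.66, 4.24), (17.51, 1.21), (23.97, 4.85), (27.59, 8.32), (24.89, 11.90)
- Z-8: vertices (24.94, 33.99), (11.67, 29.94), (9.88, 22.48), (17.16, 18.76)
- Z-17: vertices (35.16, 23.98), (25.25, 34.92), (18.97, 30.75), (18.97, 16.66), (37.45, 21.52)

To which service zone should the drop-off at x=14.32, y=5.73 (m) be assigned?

Z-9

Cast a ray rightward from (14.32, 5.73). For each polygon, the edges (by vertex number in listed order) whose endpoints lie on opposite sides of y = 5.73, where each meets that height, and whether that is right or left of the point:
Z-1: no edge straddles that height → 0 crossings.
Z-9: 2–3 at x≈10.296 (left), 5–6 at x≈24.888 (right) → 1 crossing.
Z-8: no edge straddles that height → 0 crossings.
Z-17: no edge straddles that height → 0 crossings.
Only Z-9 has an odd count, so the point is inside Z-9.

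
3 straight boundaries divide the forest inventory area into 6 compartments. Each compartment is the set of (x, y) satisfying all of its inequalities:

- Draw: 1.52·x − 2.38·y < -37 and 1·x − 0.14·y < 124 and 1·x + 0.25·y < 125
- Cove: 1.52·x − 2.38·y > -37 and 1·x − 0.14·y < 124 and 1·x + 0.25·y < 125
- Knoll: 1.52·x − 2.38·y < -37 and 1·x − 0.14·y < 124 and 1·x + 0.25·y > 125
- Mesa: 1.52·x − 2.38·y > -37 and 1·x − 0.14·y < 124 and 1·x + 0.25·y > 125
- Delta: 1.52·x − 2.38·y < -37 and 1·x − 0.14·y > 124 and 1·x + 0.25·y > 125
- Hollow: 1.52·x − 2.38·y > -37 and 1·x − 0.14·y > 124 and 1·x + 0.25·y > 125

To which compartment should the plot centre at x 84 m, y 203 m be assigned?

1.52·84 − 2.38·203 = -355.460, which is < -37
1·84 − 0.14·203 = 55.580, which is < 124
1·84 + 0.25·203 = 134.750, which is > 125
This sign pattern matches Knoll.

Knoll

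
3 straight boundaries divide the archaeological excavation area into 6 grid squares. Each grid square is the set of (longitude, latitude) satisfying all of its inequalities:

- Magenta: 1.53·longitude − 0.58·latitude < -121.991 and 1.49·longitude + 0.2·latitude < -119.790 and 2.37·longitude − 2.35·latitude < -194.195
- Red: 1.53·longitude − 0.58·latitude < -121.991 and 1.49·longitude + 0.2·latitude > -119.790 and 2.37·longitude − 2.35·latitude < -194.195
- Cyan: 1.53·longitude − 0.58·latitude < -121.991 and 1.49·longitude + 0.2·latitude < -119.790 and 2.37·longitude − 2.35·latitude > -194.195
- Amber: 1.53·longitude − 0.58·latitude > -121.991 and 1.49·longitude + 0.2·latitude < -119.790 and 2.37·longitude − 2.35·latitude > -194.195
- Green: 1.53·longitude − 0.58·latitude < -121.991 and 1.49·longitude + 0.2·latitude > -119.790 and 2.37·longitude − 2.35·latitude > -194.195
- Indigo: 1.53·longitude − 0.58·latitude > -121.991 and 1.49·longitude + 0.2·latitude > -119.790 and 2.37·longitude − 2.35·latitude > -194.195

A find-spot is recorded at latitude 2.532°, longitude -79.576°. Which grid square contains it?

Red

1.53·-79.576 − 0.58·2.532 = -123.220, which is < -121.991
1.49·-79.576 + 0.2·2.532 = -118.062, which is > -119.790
2.37·-79.576 − 2.35·2.532 = -194.545, which is < -194.195
This sign pattern matches Red.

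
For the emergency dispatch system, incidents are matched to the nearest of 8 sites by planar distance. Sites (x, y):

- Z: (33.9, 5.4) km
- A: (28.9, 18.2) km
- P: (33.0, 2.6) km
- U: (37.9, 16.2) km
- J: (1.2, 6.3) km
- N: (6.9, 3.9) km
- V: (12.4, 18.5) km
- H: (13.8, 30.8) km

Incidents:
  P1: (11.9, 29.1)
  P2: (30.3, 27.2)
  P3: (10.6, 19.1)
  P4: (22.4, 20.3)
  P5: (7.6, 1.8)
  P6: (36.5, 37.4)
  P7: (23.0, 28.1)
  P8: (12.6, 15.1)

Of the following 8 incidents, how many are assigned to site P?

0

P1 → H
P2 → A
P3 → V
P4 → A
P5 → N
P6 → A
P7 → H
P8 → V
0 of the 8 go to P.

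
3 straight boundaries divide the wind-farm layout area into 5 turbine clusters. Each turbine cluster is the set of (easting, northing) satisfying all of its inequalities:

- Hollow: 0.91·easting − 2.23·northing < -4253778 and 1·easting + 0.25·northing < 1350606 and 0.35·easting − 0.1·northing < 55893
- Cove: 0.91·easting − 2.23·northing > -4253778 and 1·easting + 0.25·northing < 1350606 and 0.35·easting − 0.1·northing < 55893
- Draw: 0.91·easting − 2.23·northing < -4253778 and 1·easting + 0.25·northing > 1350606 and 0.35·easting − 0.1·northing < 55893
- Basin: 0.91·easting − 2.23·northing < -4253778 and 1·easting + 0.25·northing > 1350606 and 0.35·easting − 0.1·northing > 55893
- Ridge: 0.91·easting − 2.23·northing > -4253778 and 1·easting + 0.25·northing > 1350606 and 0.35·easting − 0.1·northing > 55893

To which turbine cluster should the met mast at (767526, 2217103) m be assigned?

Cove

0.91·767526 − 2.23·2217103 = -4245691.030, which is > -4253778
1·767526 + 0.25·2217103 = 1321801.750, which is < 1350606
0.35·767526 − 0.1·2217103 = 46923.800, which is < 55893
This sign pattern matches Cove.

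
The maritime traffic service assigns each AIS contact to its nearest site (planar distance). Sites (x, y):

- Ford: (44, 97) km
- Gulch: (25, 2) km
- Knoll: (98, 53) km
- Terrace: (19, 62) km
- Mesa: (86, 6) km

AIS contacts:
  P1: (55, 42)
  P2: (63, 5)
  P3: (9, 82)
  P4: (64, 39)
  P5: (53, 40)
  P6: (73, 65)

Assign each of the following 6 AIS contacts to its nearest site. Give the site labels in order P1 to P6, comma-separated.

P1 → Terrace (d²=1696.00)
P2 → Mesa (d²=530.00)
P3 → Terrace (d²=500.00)
P4 → Knoll (d²=1352.00)
P5 → Terrace (d²=1640.00)
P6 → Knoll (d²=769.00)

Terrace, Mesa, Terrace, Knoll, Terrace, Knoll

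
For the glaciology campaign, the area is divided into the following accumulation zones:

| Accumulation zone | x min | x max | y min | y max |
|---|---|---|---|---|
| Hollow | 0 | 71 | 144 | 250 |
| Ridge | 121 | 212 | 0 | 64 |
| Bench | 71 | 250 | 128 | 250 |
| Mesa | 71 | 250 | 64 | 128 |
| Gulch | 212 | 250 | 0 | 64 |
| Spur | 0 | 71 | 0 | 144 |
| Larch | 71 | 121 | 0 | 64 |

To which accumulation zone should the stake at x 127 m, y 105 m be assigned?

Mesa

The point has x = 127 and y = 105.
Only Mesa satisfies 71 ≤ x ≤ 250 and 64 ≤ y ≤ 128.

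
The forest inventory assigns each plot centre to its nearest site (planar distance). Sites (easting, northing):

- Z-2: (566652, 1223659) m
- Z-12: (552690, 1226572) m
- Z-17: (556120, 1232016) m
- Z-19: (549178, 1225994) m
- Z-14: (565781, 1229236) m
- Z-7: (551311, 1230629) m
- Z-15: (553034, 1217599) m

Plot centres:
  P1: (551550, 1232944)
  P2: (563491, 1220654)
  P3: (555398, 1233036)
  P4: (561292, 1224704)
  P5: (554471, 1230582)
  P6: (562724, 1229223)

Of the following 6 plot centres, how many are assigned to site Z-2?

P1 → Z-7
P2 → Z-2
P3 → Z-17
P4 → Z-2
P5 → Z-17
P6 → Z-14
2 of the 6 go to Z-2.

2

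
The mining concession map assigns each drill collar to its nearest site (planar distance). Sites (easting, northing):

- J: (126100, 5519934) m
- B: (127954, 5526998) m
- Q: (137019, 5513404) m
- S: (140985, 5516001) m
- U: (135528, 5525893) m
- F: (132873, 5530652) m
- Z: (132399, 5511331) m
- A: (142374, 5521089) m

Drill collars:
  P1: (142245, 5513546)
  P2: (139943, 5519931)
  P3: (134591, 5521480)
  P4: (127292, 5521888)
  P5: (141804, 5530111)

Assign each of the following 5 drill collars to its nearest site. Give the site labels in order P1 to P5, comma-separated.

S, A, U, J, U

P1 → S (d²=7614625.00)
P2 → A (d²=7250725.00)
P3 → U (d²=20352538.00)
P4 → J (d²=5238980.00)
P5 → U (d²=57179700.00)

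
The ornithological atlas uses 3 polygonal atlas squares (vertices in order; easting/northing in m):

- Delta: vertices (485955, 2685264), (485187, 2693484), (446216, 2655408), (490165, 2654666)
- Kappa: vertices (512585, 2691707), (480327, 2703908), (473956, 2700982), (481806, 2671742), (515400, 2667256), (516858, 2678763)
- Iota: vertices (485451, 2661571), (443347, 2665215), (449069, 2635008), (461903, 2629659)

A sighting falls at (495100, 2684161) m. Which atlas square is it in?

Cast a ray rightward from (495100, 2684161). For each polygon, the edges (by vertex number in listed order) whose endpoints lie on opposite sides of northing = 2684161, where each meets that height, and whether that is right or left of the point:
Delta: 2–3 at easting≈475644.9 (left), 4–1 at easting≈486106.8 (left) → 0 crossings.
Kappa: 3–4 at easting≈478471.9 (left), 6–1 at easting≈515076.0 (right) → 1 crossing.
Iota: no edge straddles that height → 0 crossings.
Only Kappa has an odd count, so the point is inside Kappa.

Kappa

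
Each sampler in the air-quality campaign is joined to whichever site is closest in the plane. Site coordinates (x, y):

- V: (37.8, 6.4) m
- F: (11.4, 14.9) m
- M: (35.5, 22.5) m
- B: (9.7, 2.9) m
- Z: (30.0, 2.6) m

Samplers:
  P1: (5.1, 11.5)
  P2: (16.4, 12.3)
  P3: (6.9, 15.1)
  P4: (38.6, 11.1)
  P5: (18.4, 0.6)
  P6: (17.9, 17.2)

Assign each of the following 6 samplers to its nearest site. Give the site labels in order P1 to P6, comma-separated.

F, F, F, V, B, F

P1 → F (d²=51.25)
P2 → F (d²=31.76)
P3 → F (d²=20.29)
P4 → V (d²=22.73)
P5 → B (d²=80.98)
P6 → F (d²=47.54)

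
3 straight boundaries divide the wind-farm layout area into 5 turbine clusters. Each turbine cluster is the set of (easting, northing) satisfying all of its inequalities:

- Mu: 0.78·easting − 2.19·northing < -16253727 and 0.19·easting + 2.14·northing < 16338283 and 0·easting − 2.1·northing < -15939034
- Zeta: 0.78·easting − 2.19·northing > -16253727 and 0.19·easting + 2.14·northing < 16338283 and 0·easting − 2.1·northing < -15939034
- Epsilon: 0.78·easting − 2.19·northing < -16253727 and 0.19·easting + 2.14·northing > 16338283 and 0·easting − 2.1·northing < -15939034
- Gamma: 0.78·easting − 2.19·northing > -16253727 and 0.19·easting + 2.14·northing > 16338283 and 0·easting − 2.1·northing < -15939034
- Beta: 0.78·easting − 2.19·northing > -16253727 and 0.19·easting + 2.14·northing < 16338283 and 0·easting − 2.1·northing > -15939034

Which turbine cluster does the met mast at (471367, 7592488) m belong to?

Mu

0.78·471367 − 2.19·7592488 = -16259882.460, which is < -16253727
0.19·471367 + 2.14·7592488 = 16337484.050, which is < 16338283
0·471367 − 2.1·7592488 = -15944224.800, which is < -15939034
This sign pattern matches Mu.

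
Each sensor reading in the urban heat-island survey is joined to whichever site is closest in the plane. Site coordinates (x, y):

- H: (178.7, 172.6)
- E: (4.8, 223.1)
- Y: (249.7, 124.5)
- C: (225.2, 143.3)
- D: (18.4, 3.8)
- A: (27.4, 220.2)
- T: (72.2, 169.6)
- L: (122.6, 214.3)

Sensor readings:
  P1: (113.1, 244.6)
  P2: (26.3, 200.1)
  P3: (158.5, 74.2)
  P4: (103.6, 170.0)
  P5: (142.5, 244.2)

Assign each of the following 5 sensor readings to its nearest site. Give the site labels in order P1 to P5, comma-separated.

L, A, C, T, L

P1 → L (d²=1008.34)
P2 → A (d²=405.22)
P3 → C (d²=9223.70)
P4 → T (d²=986.12)
P5 → L (d²=1290.02)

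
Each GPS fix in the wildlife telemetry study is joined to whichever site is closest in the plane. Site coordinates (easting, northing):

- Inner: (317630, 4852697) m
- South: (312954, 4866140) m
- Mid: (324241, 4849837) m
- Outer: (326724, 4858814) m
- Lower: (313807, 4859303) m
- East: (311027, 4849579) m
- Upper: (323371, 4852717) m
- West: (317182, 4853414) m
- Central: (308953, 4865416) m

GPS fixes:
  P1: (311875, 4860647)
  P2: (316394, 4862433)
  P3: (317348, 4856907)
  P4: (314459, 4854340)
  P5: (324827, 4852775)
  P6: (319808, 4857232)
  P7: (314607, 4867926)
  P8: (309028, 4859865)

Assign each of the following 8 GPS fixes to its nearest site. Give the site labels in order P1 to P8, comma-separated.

P1 → Lower (d²=5538960.00)
P2 → Lower (d²=16489469.00)
P3 → West (d²=12228605.00)
P4 → West (d²=8272205.00)
P5 → Upper (d²=2123300.00)
P6 → West (d²=21473000.00)
P7 → South (d²=5922205.00)
P8 → Lower (d²=23154685.00)

Lower, Lower, West, West, Upper, West, South, Lower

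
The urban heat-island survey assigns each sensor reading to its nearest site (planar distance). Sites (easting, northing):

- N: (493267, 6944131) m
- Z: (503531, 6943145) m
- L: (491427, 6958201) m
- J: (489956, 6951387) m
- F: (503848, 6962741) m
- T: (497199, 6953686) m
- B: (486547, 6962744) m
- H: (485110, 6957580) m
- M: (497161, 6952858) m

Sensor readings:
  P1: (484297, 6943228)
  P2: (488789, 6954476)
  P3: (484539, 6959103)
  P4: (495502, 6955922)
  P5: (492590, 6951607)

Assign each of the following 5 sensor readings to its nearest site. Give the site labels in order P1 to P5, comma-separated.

P1 → N (d²=81276309.00)
P2 → J (d²=10903810.00)
P3 → H (d²=2645570.00)
P4 → T (d²=7879505.00)
P5 → J (d²=6986356.00)

N, J, H, T, J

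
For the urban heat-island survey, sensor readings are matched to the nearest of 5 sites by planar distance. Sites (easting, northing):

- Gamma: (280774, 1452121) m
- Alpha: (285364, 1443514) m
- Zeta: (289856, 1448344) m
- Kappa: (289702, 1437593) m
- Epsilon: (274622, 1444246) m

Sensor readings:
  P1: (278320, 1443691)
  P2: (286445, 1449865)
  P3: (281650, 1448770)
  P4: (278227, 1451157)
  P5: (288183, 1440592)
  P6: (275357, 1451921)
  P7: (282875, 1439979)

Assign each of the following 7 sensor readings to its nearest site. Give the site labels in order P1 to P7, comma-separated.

Epsilon, Zeta, Gamma, Gamma, Kappa, Gamma, Alpha

P1 → Epsilon (d²=13983229.00)
P2 → Zeta (d²=13948362.00)
P3 → Gamma (d²=11996577.00)
P4 → Gamma (d²=7416505.00)
P5 → Kappa (d²=11301362.00)
P6 → Gamma (d²=29383889.00)
P7 → Alpha (d²=18691346.00)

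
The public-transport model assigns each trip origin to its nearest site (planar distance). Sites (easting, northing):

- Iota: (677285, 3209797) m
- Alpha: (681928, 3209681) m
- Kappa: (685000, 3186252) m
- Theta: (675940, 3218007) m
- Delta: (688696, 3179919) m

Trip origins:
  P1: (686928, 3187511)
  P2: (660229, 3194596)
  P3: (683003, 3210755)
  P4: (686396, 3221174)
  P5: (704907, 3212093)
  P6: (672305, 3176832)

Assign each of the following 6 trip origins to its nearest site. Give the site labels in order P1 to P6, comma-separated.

P1 → Kappa (d²=5302265.00)
P2 → Iota (d²=521977537.00)
P3 → Alpha (d²=2309101.00)
P4 → Theta (d²=119357825.00)
P5 → Alpha (d²=533852185.00)
P6 → Kappa (d²=249899425.00)

Kappa, Iota, Alpha, Theta, Alpha, Kappa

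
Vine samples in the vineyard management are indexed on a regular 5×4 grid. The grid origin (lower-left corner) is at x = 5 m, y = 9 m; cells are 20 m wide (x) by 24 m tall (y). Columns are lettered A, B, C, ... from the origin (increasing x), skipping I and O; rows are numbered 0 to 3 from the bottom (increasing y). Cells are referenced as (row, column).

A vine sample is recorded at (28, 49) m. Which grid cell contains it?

Column index: ⌊(28 − 5) / 20⌋ = ⌊1.150⌋ = 1 → column B
Row offset from origin: ⌊(49 − 9) / 24⌋ = ⌊1.667⌋ = 1 → row 1

(1, B)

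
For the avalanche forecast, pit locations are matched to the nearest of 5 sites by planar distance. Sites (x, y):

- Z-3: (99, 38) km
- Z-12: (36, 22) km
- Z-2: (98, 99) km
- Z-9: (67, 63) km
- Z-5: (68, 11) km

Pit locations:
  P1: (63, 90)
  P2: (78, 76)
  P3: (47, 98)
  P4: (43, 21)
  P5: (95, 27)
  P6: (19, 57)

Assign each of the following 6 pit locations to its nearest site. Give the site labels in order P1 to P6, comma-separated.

P1 → Z-9 (d²=745.00)
P2 → Z-9 (d²=290.00)
P3 → Z-9 (d²=1625.00)
P4 → Z-12 (d²=50.00)
P5 → Z-3 (d²=137.00)
P6 → Z-12 (d²=1514.00)

Z-9, Z-9, Z-9, Z-12, Z-3, Z-12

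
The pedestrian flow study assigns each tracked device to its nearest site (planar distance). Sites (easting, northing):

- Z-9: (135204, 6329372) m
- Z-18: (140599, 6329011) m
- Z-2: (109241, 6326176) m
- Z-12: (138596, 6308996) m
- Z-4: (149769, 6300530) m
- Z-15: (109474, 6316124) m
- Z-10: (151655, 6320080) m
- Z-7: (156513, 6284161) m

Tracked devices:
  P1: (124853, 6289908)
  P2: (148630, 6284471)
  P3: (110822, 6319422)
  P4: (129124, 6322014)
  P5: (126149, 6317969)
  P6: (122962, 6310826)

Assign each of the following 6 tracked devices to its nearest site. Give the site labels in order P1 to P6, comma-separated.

Z-12, Z-7, Z-15, Z-9, Z-9, Z-15

P1 → Z-12 (d²=553221793.00)
P2 → Z-7 (d²=62237789.00)
P3 → Z-15 (d²=12693908.00)
P4 → Z-9 (d²=91106564.00)
P5 → Z-9 (d²=212021434.00)
P6 → Z-15 (d²=209994948.00)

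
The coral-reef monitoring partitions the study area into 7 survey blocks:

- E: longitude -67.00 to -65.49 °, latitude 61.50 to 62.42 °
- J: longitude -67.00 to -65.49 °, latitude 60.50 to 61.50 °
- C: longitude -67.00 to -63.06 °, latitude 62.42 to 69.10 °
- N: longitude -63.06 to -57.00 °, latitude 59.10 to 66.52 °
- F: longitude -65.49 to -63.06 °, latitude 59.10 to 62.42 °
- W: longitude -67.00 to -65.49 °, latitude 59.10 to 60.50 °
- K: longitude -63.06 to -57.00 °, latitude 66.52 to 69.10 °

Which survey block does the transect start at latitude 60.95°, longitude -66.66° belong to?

J

The point has longitude = -66.66 and latitude = 60.95.
Only J satisfies -67.00 ≤ longitude ≤ -65.49 and 60.50 ≤ latitude ≤ 61.50.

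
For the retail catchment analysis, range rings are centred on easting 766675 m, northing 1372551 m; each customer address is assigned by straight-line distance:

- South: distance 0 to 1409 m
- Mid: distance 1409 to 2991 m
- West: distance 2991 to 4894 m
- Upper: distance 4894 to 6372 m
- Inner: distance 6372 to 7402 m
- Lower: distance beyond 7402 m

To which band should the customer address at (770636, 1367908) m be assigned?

Distance = √((770636−766675)² + (1367908−1372551)²) = √(15689521.000 + 21557449.000) = 6103.030 m.
4894 ≤ 6103.030 < 6372 → Upper.

Upper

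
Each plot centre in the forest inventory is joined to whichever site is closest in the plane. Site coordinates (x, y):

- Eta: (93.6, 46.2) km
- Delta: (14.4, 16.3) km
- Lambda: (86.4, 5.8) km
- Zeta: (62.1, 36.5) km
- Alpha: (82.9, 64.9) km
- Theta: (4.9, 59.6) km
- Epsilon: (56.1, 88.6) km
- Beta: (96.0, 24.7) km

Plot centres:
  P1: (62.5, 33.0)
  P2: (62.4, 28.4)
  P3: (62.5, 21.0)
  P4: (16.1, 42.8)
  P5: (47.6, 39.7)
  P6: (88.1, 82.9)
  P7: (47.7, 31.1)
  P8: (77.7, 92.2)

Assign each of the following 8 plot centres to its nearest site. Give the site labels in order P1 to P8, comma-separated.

P1 → Zeta (d²=12.41)
P2 → Zeta (d²=65.70)
P3 → Zeta (d²=240.41)
P4 → Theta (d²=407.68)
P5 → Zeta (d²=220.49)
P6 → Alpha (d²=351.04)
P7 → Zeta (d²=236.52)
P8 → Epsilon (d²=479.52)

Zeta, Zeta, Zeta, Theta, Zeta, Alpha, Zeta, Epsilon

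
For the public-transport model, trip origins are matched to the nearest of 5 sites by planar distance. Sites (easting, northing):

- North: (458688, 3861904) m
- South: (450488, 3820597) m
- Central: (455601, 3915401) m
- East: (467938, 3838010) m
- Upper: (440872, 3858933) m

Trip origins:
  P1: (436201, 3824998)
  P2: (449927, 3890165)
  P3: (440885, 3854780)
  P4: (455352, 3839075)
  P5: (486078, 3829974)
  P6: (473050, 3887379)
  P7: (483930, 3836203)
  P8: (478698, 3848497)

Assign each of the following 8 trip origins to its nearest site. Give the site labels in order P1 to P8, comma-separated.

South, Central, Upper, East, East, North, East, East

P1 → South (d²=223487170.00)
P2 → Central (d²=669049972.00)
P3 → Upper (d²=17247578.00)
P4 → East (d²=159541621.00)
P5 → East (d²=393636896.00)
P6 → North (d²=855242669.00)
P7 → East (d²=259009313.00)
P8 → East (d²=225754769.00)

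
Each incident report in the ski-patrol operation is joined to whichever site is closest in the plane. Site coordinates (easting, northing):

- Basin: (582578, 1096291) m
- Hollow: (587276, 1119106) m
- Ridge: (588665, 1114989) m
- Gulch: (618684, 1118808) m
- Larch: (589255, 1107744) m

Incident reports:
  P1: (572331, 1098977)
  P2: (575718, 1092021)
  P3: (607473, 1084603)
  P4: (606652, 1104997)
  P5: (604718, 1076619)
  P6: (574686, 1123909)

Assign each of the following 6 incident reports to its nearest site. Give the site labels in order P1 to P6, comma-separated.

P1 → Basin (d²=112215605.00)
P2 → Basin (d²=65292500.00)
P3 → Basin (d²=756370369.00)
P4 → Larch (d²=310201618.00)
P5 → Basin (d²=877167184.00)
P6 → Hollow (d²=181576909.00)

Basin, Basin, Basin, Larch, Basin, Hollow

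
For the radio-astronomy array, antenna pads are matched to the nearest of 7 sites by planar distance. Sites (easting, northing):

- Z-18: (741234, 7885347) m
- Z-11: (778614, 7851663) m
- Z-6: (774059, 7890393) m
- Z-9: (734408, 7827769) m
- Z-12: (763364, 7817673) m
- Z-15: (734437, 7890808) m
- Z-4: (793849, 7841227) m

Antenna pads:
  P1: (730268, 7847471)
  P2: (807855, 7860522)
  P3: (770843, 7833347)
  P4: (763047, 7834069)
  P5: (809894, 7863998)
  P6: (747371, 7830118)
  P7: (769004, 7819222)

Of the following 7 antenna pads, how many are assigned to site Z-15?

0

P1 → Z-9
P2 → Z-4
P3 → Z-12
P4 → Z-12
P5 → Z-4
P6 → Z-9
P7 → Z-12
0 of the 7 go to Z-15.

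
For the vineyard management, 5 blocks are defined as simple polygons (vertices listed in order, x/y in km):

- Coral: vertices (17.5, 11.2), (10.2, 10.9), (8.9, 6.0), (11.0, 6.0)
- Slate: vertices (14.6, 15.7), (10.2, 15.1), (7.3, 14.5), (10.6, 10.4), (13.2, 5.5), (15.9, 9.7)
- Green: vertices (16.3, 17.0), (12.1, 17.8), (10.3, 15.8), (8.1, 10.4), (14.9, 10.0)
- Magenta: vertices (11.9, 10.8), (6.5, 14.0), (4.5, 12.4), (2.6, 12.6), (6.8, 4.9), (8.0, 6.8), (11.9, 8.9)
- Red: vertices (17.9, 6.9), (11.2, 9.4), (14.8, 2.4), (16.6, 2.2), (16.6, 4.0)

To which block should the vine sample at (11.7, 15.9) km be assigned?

Green

Cast a ray rightward from (11.7, 15.9). For each polygon, the edges (by vertex number in listed order) whose endpoints lie on opposite sides of y = 15.9, where each meets that height, and whether that is right or left of the point:
Coral: no edge straddles that height → 0 crossings.
Slate: no edge straddles that height → 0 crossings.
Green: 2–3 at x≈10.39 (left), 5–1 at x≈16.08 (right) → 1 crossing.
Magenta: no edge straddles that height → 0 crossings.
Red: no edge straddles that height → 0 crossings.
Only Green has an odd count, so the point is inside Green.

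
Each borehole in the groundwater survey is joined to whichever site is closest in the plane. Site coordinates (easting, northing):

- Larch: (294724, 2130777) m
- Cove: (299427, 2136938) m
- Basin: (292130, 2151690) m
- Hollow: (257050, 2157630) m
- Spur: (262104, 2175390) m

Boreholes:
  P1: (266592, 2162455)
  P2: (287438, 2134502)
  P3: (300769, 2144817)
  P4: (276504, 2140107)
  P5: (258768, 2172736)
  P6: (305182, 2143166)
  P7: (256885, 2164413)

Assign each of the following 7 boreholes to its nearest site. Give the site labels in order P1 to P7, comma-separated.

P1 → Hollow (d²=114330389.00)
P2 → Larch (d²=66961421.00)
P3 → Cove (d²=63879605.00)
P4 → Basin (d²=378337765.00)
P5 → Spur (d²=18172612.00)
P6 → Cove (d²=71908009.00)
P7 → Hollow (d²=46036314.00)

Hollow, Larch, Cove, Basin, Spur, Cove, Hollow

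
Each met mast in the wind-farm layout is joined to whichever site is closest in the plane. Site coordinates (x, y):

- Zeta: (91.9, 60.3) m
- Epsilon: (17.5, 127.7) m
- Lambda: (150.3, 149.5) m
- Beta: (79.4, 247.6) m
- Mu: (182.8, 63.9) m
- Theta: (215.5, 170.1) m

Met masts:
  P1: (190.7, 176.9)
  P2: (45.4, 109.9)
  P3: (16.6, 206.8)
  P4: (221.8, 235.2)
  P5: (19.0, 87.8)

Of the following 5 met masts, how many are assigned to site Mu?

P1 → Theta
P2 → Epsilon
P3 → Beta
P4 → Theta
P5 → Epsilon
0 of the 5 go to Mu.

0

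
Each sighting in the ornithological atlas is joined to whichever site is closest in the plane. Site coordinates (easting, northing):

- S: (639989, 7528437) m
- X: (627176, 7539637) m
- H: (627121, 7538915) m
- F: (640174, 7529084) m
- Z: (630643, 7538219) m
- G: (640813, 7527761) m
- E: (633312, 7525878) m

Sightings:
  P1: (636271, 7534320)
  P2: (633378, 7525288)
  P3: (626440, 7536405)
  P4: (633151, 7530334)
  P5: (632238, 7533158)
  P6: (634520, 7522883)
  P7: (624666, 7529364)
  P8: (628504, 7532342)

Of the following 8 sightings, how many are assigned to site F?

P1 → F
P2 → E
P3 → H
P4 → E
P5 → Z
P6 → E
P7 → E
P8 → Z
1 of the 8 goes to F.

1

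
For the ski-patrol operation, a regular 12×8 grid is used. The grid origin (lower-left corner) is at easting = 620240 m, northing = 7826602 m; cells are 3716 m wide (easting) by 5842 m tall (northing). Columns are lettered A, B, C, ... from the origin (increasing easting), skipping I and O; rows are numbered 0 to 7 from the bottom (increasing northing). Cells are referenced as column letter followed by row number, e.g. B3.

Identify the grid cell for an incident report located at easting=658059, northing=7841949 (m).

Column index: ⌊(658059 − 620240) / 3716⌋ = ⌊10.177⌋ = 10 → column L
Row offset from origin: ⌊(7841949 − 7826602) / 5842⌋ = ⌊2.627⌋ = 2 → row 2

L2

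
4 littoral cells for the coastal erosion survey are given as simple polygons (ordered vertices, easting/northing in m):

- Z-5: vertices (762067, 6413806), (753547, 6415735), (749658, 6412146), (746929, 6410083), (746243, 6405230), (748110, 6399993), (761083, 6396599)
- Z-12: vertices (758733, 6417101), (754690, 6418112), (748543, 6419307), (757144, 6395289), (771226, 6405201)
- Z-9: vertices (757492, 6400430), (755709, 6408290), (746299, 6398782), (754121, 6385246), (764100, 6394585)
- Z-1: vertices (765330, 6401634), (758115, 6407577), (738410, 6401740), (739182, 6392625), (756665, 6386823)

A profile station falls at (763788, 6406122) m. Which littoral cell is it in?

Z-12

Cast a ray rightward from (763788, 6406122). For each polygon, the edges (by vertex number in listed order) whose endpoints lie on opposite sides of northing = 6406122, where each meets that height, and whether that is right or left of the point:
Z-5: 4–5 at easting≈746369.1 (left), 7–1 at easting≈761627.6 (left) → 0 crossings.
Z-12: 3–4 at easting≈753264.6 (left), 5–1 at easting≈770259.1 (right) → 1 crossing.
Z-9: 1–2 at easting≈756200.8 (left), 2–3 at easting≈753563.3 (left) → 0 crossings.
Z-1: 1–2 at easting≈759881.4 (left), 2–3 at easting≈753203.1 (left) → 0 crossings.
Only Z-12 has an odd count, so the point is inside Z-12.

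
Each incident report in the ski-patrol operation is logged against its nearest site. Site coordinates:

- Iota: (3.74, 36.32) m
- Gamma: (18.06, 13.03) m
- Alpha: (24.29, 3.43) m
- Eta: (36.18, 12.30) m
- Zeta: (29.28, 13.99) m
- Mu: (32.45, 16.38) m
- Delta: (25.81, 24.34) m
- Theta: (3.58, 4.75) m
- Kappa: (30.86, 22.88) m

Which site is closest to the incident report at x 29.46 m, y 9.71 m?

Squared distances to each site:
Iota: 1369.610; Gamma: 140.982; Alpha: 66.167; Eta: 51.866; Zeta: 18.351; Mu: 53.429; Delta: 227.359; Theta: 694.376; Kappa: 175.409.
Minimum at Zeta.

Zeta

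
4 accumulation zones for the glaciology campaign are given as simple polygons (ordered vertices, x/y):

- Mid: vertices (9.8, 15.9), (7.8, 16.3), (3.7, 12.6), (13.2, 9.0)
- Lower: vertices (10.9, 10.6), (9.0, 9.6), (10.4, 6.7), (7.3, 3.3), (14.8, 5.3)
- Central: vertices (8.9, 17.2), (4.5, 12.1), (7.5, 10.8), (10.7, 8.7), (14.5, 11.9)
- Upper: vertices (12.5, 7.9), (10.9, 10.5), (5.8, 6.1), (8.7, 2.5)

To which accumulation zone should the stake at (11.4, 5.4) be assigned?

Cast a ray rightward from (11.4, 5.4). For each polygon, the edges (by vertex number in listed order) whose endpoints lie on opposite sides of y = 5.4, where each meets that height, and whether that is right or left of the point:
Mid: no edge straddles that height → 0 crossings.
Lower: 3–4 at x≈9.21 (left), 5–1 at x≈14.73 (right) → 1 crossing.
Central: no edge straddles that height → 0 crossings.
Upper: 3–4 at x≈6.36 (left), 4–1 at x≈10.74 (left) → 0 crossings.
Only Lower has an odd count, so the point is inside Lower.

Lower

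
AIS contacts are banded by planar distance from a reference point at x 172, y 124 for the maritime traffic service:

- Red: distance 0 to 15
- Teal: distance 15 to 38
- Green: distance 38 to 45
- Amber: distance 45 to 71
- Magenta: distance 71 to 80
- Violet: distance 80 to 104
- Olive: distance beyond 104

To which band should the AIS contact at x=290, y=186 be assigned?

Olive

Distance = √((290−172)² + (186−124)²) = √(13924.000 + 3844.000) = 133.297.
104 ≤ 133.297 < ∞ → Olive.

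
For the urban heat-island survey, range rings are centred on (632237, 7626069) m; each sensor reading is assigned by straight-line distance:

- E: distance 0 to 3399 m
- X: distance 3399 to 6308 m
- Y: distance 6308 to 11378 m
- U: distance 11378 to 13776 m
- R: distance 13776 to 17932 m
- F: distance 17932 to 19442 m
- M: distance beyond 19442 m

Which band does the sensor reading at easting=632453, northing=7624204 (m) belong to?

E

Distance = √((632453−632237)² + (7624204−7626069)²) = √(46656.000 + 3478225.000) = 1877.467 m.
0 ≤ 1877.467 < 3399 → E.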